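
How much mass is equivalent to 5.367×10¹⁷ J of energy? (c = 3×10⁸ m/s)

From E = mc², we get m = E/c²
c² = (3×10⁸)² = 9×10¹⁶ m²/s²
m = 5.367×10¹⁷ / 9×10¹⁶ = 5.963 kg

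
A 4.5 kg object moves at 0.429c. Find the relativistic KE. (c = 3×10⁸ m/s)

γ = 1/√(1 - 0.429²) = 1.107046
γ - 1 = 0.107046
KE = (γ-1)mc² = 0.107046 × 4.5 × (3×10⁸)² = 4.335×10¹⁶ J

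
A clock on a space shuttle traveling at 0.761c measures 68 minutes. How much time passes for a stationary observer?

Proper time Δt₀ = 68 minutes
γ = 1/√(1 - 0.761²) = 1.541
Δt = γΔt₀ = 1.541 × 68 = 104.8 minutes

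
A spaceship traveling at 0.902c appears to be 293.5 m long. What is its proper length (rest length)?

Contracted length L = 293.5 m
γ = 1/√(1 - 0.902²) = 2.3162
L₀ = γL = 2.3162 × 293.5 = 679.8 m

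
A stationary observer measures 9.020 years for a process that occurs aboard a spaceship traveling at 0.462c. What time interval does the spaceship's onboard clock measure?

Dilated time Δt = 9.020 years
γ = 1/√(1 - 0.462²) = 1.1275
Δt₀ = Δt/γ = 9.020/1.1275 = 8.000 years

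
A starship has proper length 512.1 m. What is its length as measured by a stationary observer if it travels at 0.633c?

Proper length L₀ = 512.1 m
γ = 1/√(1 - 0.633²) = 1.292
L = L₀/γ = 512.1/1.292 = 396.4 m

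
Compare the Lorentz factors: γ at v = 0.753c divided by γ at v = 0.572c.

γ₁ = 1/√(1 - 0.753²) = 1.520
γ₂ = 1/√(1 - 0.572²) = 1.219
γ₁/γ₂ = 1.520/1.219 = 1.247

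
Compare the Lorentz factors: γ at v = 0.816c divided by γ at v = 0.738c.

γ₁ = 1/√(1 - 0.816²) = 1.730
γ₂ = 1/√(1 - 0.738²) = 1.482
γ₁/γ₂ = 1.730/1.482 = 1.167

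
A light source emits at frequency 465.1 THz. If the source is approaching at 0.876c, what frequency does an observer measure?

β = v/c = 0.876
(1+β)/(1-β) = 1.876/0.124 = 15.13
Doppler factor = √(15.13) = 3.890
f_obs = 465.1 × 3.890 = 1809 THz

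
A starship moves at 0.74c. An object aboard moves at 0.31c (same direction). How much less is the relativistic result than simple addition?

Classical: u' + v = 0.31 + 0.74 = 1.05c
Relativistic: u = (0.31 + 0.74)/(1 + 0.2294) = 1.05/1.2294 = 0.8541c
Difference: 1.05 - 0.8541 = 0.1959c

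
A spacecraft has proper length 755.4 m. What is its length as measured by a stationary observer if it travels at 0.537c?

Proper length L₀ = 755.4 m
γ = 1/√(1 - 0.537²) = 1.18542
L = L₀/γ = 755.4/1.18542 = 637.2 m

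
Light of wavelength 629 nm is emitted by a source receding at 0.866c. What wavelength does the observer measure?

β = 0.866
Wavelength Doppler factor = √(1.866/0.134) = √(13.93) = 3.732
λ_obs = 629 × 3.732 = 2347 nm (redshift)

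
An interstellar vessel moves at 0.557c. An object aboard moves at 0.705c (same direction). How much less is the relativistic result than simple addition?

Classical: u' + v = 0.705 + 0.557 = 1.262c
Relativistic: u = (0.705 + 0.557)/(1 + 0.392685) = 1.262/1.392685 = 0.9062c
Difference: 1.262 - 0.9062 = 0.3558c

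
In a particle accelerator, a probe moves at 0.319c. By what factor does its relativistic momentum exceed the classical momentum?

p_rel = γmv, p_class = mv
Ratio = γ = 1/√(1 - 0.319²)
= 1/√(0.898239) = 1.055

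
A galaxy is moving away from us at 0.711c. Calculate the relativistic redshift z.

β = 0.711
(1+β)/(1-β) = 1.711/0.289 = 5.920
√(5.920) = 2.433
z = 2.433 - 1 = 1.433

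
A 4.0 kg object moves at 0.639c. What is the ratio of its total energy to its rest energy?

E = γmc², E₀ = mc²
E/E₀ = γ = 1/√(1 - 0.639²) = 1.300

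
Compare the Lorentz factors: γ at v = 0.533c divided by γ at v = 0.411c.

γ₁ = 1/√(1 - 0.533²) = 1.182
γ₂ = 1/√(1 - 0.411²) = 1.097
γ₁/γ₂ = 1.182/1.097 = 1.077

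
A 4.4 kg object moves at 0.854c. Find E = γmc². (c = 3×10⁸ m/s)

γ = 1/√(1 - 0.854²) = 1.922
mc² = 4.4 × (3×10⁸)² = 3.960×10¹⁷ J
E = γmc² = 1.922 × 3.960×10¹⁷ = 7.611×10¹⁷ J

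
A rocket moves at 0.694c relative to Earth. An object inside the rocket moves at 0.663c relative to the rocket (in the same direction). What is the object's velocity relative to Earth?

u = (u' + v)/(1 + u'v/c²)
Numerator: 0.663 + 0.694 = 1.357
Denominator: 1 + 0.460122 = 1.460122
u = 1.357/1.460122 = 0.9294c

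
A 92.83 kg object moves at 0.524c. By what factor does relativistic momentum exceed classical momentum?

p_rel = γmv, p_class = mv
Ratio = γ = 1/√(1 - 0.524²) = 1.174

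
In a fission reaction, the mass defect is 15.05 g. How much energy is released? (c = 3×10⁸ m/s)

Convert mass defect: Δm = 15.05 g = 0.01505 kg
E = Δm·c² = 0.01505 × (3×10⁸)²
= 0.01505 × 9×10¹⁶ = 1.355×10¹⁵ J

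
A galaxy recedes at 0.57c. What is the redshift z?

β = 0.57
(1+β)/(1-β) = 1.57/0.43 = 3.651
√(3.651) = 1.9108
z = 1.9108 - 1 = 0.9108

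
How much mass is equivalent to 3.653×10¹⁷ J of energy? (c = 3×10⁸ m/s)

From E = mc², we get m = E/c²
c² = (3×10⁸)² = 9×10¹⁶ m²/s²
m = 3.653×10¹⁷ / 9×10¹⁶ = 4.059 kg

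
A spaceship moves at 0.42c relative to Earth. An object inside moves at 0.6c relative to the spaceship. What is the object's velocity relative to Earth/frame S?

u = (u' + v)/(1 + u'v/c²)
Numerator: 0.6 + 0.42 = 1.02
Denominator: 1 + 0.252 = 1.252
u = 1.02/1.252 = 0.8147c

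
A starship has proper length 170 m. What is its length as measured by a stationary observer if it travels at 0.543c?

Proper length L₀ = 170 m
γ = 1/√(1 - 0.543²) = 1.19086
L = L₀/γ = 170/1.19086 = 142.8 m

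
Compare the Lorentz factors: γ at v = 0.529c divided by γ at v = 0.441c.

γ₁ = 1/√(1 - 0.529²) = 1.1784
γ₂ = 1/√(1 - 0.441²) = 1.1142
γ₁/γ₂ = 1.1784/1.1142 = 1.058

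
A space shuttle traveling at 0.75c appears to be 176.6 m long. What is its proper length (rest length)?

Contracted length L = 176.6 m
γ = 1/√(1 - 0.75²) = 1.512
L₀ = γL = 1.512 × 176.6 = 267.0 m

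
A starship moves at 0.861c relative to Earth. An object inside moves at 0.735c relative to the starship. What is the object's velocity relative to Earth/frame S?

u = (u' + v)/(1 + u'v/c²)
Numerator: 0.735 + 0.861 = 1.596
Denominator: 1 + 0.632835 = 1.632835
u = 1.596/1.632835 = 0.9774c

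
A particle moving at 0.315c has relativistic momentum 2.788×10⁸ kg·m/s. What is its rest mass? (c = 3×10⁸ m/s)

γ = 1/√(1 - 0.315²) = 1.0536
v = 0.315 × 3×10⁸ = 9.450×10⁷ m/s
m = p/(γv) = 2.788×10⁸/(1.0536 × 9.450×10⁷) = 2.800 kg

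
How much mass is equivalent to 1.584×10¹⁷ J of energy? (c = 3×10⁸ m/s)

From E = mc², we get m = E/c²
c² = (3×10⁸)² = 9×10¹⁶ m²/s²
m = 1.584×10¹⁷ / 9×10¹⁶ = 1.760 kg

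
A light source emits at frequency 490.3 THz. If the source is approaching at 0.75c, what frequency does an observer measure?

β = v/c = 0.75
(1+β)/(1-β) = 1.75/0.25 = 7.000
Doppler factor = √(7.000) = 2.646
f_obs = 490.3 × 2.646 = 1297 THz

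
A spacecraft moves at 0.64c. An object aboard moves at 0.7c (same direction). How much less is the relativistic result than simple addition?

Classical: u' + v = 0.7 + 0.64 = 1.34c
Relativistic: u = (0.7 + 0.64)/(1 + 0.448) = 1.34/1.448 = 0.9254c
Difference: 1.34 - 0.9254 = 0.4146c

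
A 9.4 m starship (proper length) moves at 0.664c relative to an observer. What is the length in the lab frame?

Proper length L₀ = 9.4 m
γ = 1/√(1 - 0.664²) = 1.3374
L = L₀/γ = 9.4/1.3374 = 7.029 m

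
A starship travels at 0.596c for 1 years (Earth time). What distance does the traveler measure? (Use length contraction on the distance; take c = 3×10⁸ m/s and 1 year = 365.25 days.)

Earth distance: d = v × t = 0.596c × 1 yr = 5.6425×10¹⁵ m
γ = 1.2454
d' = d/γ = 5.6425×10¹⁵/1.2454 = 4.531×10¹⁵ m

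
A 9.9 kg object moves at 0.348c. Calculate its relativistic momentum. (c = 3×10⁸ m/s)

γ = 1/√(1 - 0.348²) = 1.0667
v = 0.348 × 3×10⁸ = 1.044×10⁸ m/s
p = γmv = 1.0667 × 9.9 × 1.044×10⁸ = 1.102×10⁹ kg·m/s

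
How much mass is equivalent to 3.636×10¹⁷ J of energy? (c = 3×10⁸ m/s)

From E = mc², we get m = E/c²
c² = (3×10⁸)² = 9×10¹⁶ m²/s²
m = 3.636×10¹⁷ / 9×10¹⁶ = 4.040 kg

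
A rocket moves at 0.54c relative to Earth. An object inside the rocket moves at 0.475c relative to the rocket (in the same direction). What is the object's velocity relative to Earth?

u = (u' + v)/(1 + u'v/c²)
Numerator: 0.475 + 0.54 = 1.015
Denominator: 1 + 0.2565 = 1.2565
u = 1.015/1.2565 = 0.8078c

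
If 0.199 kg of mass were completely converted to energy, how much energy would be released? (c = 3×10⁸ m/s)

Using E = mc²:
c² = (3×10⁸)² = 9×10¹⁶ m²/s²
E = 0.199 × 9×10¹⁶ = 1.791×10¹⁶ J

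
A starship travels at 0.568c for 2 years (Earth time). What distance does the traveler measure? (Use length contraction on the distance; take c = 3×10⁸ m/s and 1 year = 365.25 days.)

Earth distance: d = v × t = 0.568c × 2 yr = 1.0755×10¹⁶ m
γ = 1.2150
d' = d/γ = 1.0755×10¹⁶/1.2150 = 8.852×10¹⁵ m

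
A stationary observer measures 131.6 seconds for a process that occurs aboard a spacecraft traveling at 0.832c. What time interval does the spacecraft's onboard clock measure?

Dilated time Δt = 131.6 seconds
γ = 1/√(1 - 0.832²) = 1.8025
Δt₀ = Δt/γ = 131.6/1.8025 = 73.01 seconds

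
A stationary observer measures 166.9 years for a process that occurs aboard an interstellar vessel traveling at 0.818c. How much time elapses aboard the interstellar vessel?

Dilated time Δt = 166.9 years
γ = 1/√(1 - 0.818²) = 1.7385
Δt₀ = Δt/γ = 166.9/1.7385 = 96.00 years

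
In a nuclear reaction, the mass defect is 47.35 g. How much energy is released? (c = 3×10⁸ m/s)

Convert mass defect: Δm = 47.35 g = 0.04735 kg
E = Δm·c² = 0.04735 × (3×10⁸)²
= 0.04735 × 9×10¹⁶ = 4.262×10¹⁵ J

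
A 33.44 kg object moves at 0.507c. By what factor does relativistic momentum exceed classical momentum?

p_rel = γmv, p_class = mv
Ratio = γ = 1/√(1 - 0.507²) = 1.160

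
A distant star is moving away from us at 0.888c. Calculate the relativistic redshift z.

β = 0.888
(1+β)/(1-β) = 1.888/0.112 = 16.86
√(16.86) = 4.106
z = 4.106 - 1 = 3.106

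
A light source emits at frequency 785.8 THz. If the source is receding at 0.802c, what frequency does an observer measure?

β = v/c = 0.802
(1-β)/(1+β) = 0.198/1.802 = 0.1099
Doppler factor = √(0.1099) = 0.3315
f_obs = 785.8 × 0.3315 = 260.5 THz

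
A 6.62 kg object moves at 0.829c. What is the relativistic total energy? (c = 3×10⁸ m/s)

γ = 1/√(1 - 0.829²) = 1.788
mc² = 6.62 × (3×10⁸)² = 5.958×10¹⁷ J
E = γmc² = 1.788 × 5.958×10¹⁷ = 1.065×10¹⁸ J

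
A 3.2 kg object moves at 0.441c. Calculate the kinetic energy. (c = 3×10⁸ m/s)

γ = 1/√(1 - 0.441²) = 1.1142
γ - 1 = 0.1142
KE = (γ-1)mc² = 0.1142 × 3.2 × (3×10⁸)² = 3.289×10¹⁶ J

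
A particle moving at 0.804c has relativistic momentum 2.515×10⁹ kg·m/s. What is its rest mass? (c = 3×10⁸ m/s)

γ = 1/√(1 - 0.804²) = 1.6817
v = 0.804 × 3×10⁸ = 2.412×10⁸ m/s
m = p/(γv) = 2.515×10⁹/(1.6817 × 2.412×10⁸) = 6.200 kg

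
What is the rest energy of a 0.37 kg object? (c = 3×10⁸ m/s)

c² = (3×10⁸)² = 9.000×10¹⁶ m²/s²
E₀ = mc² = 0.37 × 9.000×10¹⁶ = 3.330×10¹⁶ J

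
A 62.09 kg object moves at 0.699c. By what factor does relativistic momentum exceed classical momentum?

p_rel = γmv, p_class = mv
Ratio = γ = 1/√(1 - 0.699²) = 1.398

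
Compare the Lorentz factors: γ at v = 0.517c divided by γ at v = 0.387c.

γ₁ = 1/√(1 - 0.517²) = 1.1682
γ₂ = 1/√(1 - 0.387²) = 1.0845
γ₁/γ₂ = 1.1682/1.0845 = 1.077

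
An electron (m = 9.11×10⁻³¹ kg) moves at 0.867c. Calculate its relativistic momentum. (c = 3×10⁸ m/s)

γ = 1/√(1 - 0.867²) = 2.0068
v = 0.867 × 3×10⁸ = 2.601×10⁸ m/s
p = γmv = 2.0068 × 9.11×10⁻³¹ × 2.601×10⁸ = 4.755×10⁻²² kg·m/s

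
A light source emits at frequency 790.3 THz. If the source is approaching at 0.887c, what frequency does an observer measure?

β = v/c = 0.887
(1+β)/(1-β) = 1.887/0.113 = 16.6991
Doppler factor = √(16.6991) = 4.0865
f_obs = 790.3 × 4.0865 = 3230 THz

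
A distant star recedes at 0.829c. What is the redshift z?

β = 0.829
(1+β)/(1-β) = 1.829/0.171 = 10.696
√(10.696) = 3.270
z = 3.270 - 1 = 2.270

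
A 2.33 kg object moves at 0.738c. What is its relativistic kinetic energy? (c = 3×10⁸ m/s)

γ = 1/√(1 - 0.738²) = 1.4819
γ - 1 = 0.4819
KE = (γ-1)mc² = 0.4819 × 2.33 × (3×10⁸)² = 1.011×10¹⁷ J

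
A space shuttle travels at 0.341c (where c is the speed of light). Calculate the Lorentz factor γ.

v/c = 0.341, so (v/c)² = 0.116281
1 - (v/c)² = 0.883719
γ = 1/√(0.883719) = 1.064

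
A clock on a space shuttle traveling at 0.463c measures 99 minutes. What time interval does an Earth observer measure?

Proper time Δt₀ = 99 minutes
γ = 1/√(1 - 0.463²) = 1.128
Δt = γΔt₀ = 1.128 × 99 = 111.7 minutes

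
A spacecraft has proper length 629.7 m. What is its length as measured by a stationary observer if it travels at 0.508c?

Proper length L₀ = 629.7 m
γ = 1/√(1 - 0.508²) = 1.161
L = L₀/γ = 629.7/1.161 = 542.4 m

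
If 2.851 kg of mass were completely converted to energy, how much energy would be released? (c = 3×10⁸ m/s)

Using E = mc²:
c² = (3×10⁸)² = 9×10¹⁶ m²/s²
E = 2.851 × 9×10¹⁶ = 2.566×10¹⁷ J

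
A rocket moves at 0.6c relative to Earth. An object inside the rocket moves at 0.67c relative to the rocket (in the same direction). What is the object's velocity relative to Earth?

u = (u' + v)/(1 + u'v/c²)
Numerator: 0.67 + 0.6 = 1.27
Denominator: 1 + 0.402 = 1.402
u = 1.27/1.402 = 0.9058c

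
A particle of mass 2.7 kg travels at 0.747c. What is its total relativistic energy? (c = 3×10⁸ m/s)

γ = 1/√(1 - 0.747²) = 1.504
mc² = 2.7 × (3×10⁸)² = 2.430×10¹⁷ J
E = γmc² = 1.504 × 2.430×10¹⁷ = 3.655×10¹⁷ J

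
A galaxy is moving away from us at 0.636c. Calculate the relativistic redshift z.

β = 0.636
(1+β)/(1-β) = 1.636/0.364 = 4.495
√(4.495) = 2.120
z = 2.120 - 1 = 1.120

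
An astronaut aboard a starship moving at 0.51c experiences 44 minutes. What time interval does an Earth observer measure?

Proper time Δt₀ = 44 minutes
γ = 1/√(1 - 0.51²) = 1.1626
Δt = γΔt₀ = 1.1626 × 44 = 51.15 minutes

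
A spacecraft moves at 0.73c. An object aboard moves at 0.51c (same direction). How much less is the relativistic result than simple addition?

Classical: u' + v = 0.51 + 0.73 = 1.24c
Relativistic: u = (0.51 + 0.73)/(1 + 0.3723) = 1.24/1.3723 = 0.9036c
Difference: 1.24 - 0.9036 = 0.3364c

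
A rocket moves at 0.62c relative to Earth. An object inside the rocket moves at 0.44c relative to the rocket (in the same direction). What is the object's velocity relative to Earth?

u = (u' + v)/(1 + u'v/c²)
Numerator: 0.44 + 0.62 = 1.06
Denominator: 1 + 0.2728 = 1.2728
u = 1.06/1.2728 = 0.8328c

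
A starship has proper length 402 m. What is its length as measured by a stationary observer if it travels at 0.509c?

Proper length L₀ = 402 m
γ = 1/√(1 - 0.509²) = 1.162
L = L₀/γ = 402/1.162 = 346.0 m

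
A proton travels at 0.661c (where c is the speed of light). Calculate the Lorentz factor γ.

v/c = 0.661, so (v/c)² = 0.436921
1 - (v/c)² = 0.563079
γ = 1/√(0.563079) = 1.333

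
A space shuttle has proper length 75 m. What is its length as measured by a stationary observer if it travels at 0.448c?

Proper length L₀ = 75 m
γ = 1/√(1 - 0.448²) = 1.1185
L = L₀/γ = 75/1.1185 = 67.05 m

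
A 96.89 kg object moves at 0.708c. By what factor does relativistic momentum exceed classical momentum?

p_rel = γmv, p_class = mv
Ratio = γ = 1/√(1 - 0.708²) = 1.416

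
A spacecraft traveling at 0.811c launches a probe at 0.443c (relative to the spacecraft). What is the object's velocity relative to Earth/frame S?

u = (u' + v)/(1 + u'v/c²)
Numerator: 0.443 + 0.811 = 1.254
Denominator: 1 + 0.359273 = 1.359273
u = 1.254/1.359273 = 0.9226c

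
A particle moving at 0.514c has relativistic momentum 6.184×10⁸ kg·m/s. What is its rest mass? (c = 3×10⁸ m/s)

γ = 1/√(1 - 0.514²) = 1.1658
v = 0.514 × 3×10⁸ = 1.542×10⁸ m/s
m = p/(γv) = 6.184×10⁸/(1.1658 × 1.542×10⁸) = 3.440 kg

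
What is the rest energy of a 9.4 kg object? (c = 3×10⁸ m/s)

c² = (3×10⁸)² = 9.000×10¹⁶ m²/s²
E₀ = mc² = 9.4 × 9.000×10¹⁶ = 8.460×10¹⁷ J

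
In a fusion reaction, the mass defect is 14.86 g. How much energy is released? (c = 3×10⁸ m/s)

Convert mass defect: Δm = 14.86 g = 0.01486 kg
E = Δm·c² = 0.01486 × (3×10⁸)²
= 0.01486 × 9×10¹⁶ = 1.337×10¹⁵ J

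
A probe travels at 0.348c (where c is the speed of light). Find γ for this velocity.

v/c = 0.348, so (v/c)² = 0.121104
1 - (v/c)² = 0.878896
γ = 1/√(0.878896) = 1.067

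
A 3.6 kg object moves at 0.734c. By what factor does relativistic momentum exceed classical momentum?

p_rel = γmv, p_class = mv
Ratio = γ = 1/√(1 - 0.734²) = 1.472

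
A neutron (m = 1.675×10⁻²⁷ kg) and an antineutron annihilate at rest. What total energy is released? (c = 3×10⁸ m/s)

Both particles have the same rest mass, so total mass = 2m
E = 2m·c² = 2 × 1.675×10⁻²⁷ × (3×10⁸)²
= 2 × 1.675×10⁻²⁷ × 9×10¹⁶
= 3.015×10⁻¹⁰ J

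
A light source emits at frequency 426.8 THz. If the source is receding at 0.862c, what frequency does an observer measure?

β = v/c = 0.862
(1-β)/(1+β) = 0.138/1.862 = 0.07411
Doppler factor = √(0.07411) = 0.2722
f_obs = 426.8 × 0.2722 = 116.2 THz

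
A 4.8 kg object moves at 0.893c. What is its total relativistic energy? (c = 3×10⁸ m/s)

γ = 1/√(1 - 0.893²) = 2.222
mc² = 4.8 × (3×10⁸)² = 4.320×10¹⁷ J
E = γmc² = 2.222 × 4.320×10¹⁷ = 9.599×10¹⁷ J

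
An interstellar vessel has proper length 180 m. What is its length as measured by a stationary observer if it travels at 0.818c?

Proper length L₀ = 180 m
γ = 1/√(1 - 0.818²) = 1.7385
L = L₀/γ = 180/1.7385 = 103.5 m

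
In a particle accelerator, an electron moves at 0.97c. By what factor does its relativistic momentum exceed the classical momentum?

p_rel = γmv, p_class = mv
Ratio = γ = 1/√(1 - 0.97²)
= 1/√(0.0591) = 4.113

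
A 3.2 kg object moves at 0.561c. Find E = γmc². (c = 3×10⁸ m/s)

γ = 1/√(1 - 0.561²) = 1.208
mc² = 3.2 × (3×10⁸)² = 2.880×10¹⁷ J
E = γmc² = 1.208 × 2.880×10¹⁷ = 3.479×10¹⁷ J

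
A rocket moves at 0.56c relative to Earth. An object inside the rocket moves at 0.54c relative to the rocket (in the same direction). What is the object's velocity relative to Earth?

u = (u' + v)/(1 + u'v/c²)
Numerator: 0.54 + 0.56 = 1.1
Denominator: 1 + 0.3024 = 1.3024
u = 1.1/1.3024 = 0.8446c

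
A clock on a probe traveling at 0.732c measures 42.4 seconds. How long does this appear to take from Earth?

Proper time Δt₀ = 42.4 seconds
γ = 1/√(1 - 0.732²) = 1.4678
Δt = γΔt₀ = 1.4678 × 42.4 = 62.23 seconds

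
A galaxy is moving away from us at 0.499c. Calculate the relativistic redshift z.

β = 0.499
(1+β)/(1-β) = 1.499/0.501 = 2.992
√(2.992) = 1.7297
z = 1.7297 - 1 = 0.7297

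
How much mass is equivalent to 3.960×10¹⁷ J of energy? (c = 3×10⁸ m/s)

From E = mc², we get m = E/c²
c² = (3×10⁸)² = 9×10¹⁶ m²/s²
m = 3.960×10¹⁷ / 9×10¹⁶ = 4.400 kg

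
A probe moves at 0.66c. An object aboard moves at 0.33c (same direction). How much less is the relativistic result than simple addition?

Classical: u' + v = 0.33 + 0.66 = 0.99c
Relativistic: u = (0.33 + 0.66)/(1 + 0.2178) = 0.99/1.2178 = 0.8129c
Difference: 0.99 - 0.8129 = 0.1771c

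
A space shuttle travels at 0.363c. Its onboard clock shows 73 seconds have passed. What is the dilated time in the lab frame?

Proper time Δt₀ = 73 seconds
γ = 1/√(1 - 0.363²) = 1.0732
Δt = γΔt₀ = 1.0732 × 73 = 78.34 seconds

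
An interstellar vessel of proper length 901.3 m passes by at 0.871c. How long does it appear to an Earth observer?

Proper length L₀ = 901.3 m
γ = 1/√(1 - 0.871²) = 2.0355
L = L₀/γ = 901.3/2.0355 = 442.8 m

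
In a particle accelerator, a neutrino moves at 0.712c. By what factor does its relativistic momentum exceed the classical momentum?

p_rel = γmv, p_class = mv
Ratio = γ = 1/√(1 - 0.712²)
= 1/√(0.493056) = 1.424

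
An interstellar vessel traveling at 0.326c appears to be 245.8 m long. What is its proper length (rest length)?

Contracted length L = 245.8 m
γ = 1/√(1 - 0.326²) = 1.0578
L₀ = γL = 1.0578 × 245.8 = 260.0 m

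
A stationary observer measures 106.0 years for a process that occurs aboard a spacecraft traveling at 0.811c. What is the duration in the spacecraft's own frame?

Dilated time Δt = 106.0 years
γ = 1/√(1 - 0.811²) = 1.7093
Δt₀ = Δt/γ = 106.0/1.7093 = 62.01 years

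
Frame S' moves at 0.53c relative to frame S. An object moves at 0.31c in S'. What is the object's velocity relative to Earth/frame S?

u = (u' + v)/(1 + u'v/c²)
Numerator: 0.31 + 0.53 = 0.84
Denominator: 1 + 0.1643 = 1.1643
u = 0.84/1.1643 = 0.7215c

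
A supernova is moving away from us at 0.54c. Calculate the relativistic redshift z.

β = 0.54
(1+β)/(1-β) = 1.54/0.46 = 3.3478
√(3.3478) = 1.8297
z = 1.8297 - 1 = 0.8297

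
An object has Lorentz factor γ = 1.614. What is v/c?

From γ = 1/√(1 - v²/c²):
1/γ² = 1/1.614² = 0.3839
v²/c² = 1 - 0.3839 = 0.6161
v/c = √(0.6161) = 0.7849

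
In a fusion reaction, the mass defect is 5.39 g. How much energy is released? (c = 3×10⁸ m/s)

Convert mass defect: Δm = 5.39 g = 0.00539 kg
E = Δm·c² = 0.00539 × (3×10⁸)²
= 0.00539 × 9×10¹⁶ = 4.851×10¹⁴ J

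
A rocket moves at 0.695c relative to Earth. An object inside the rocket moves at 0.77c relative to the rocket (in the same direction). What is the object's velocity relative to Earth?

u = (u' + v)/(1 + u'v/c²)
Numerator: 0.77 + 0.695 = 1.465
Denominator: 1 + 0.53515 = 1.53515
u = 1.465/1.53515 = 0.9543c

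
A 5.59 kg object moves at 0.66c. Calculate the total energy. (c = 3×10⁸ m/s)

γ = 1/√(1 - 0.66²) = 1.3311
mc² = 5.59 × (3×10⁸)² = 5.031×10¹⁷ J
E = γmc² = 1.3311 × 5.031×10¹⁷ = 6.697×10¹⁷ J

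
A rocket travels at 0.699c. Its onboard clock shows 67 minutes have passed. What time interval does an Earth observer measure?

Proper time Δt₀ = 67 minutes
γ = 1/√(1 - 0.699²) = 1.3984
Δt = γΔt₀ = 1.3984 × 67 = 93.69 minutes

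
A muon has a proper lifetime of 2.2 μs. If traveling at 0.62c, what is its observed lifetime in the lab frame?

Proper lifetime τ₀ = 2.2 μs
γ = 1/√(1 - 0.62²) = 1.2745
τ = γτ₀ = 1.2745 × 2.2 μs = 2.804 μs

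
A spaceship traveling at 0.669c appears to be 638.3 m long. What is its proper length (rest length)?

Contracted length L = 638.3 m
γ = 1/√(1 - 0.669²) = 1.3454
L₀ = γL = 1.3454 × 638.3 = 858.8 m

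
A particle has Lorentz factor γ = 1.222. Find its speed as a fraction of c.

From γ = 1/√(1 - v²/c²):
1/γ² = 1/1.222² = 0.6697
v²/c² = 1 - 0.6697 = 0.3303
v/c = √(0.3303) = 0.5747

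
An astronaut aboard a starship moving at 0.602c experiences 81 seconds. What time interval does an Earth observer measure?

Proper time Δt₀ = 81 seconds
γ = 1/√(1 - 0.602²) = 1.252
Δt = γΔt₀ = 1.252 × 81 = 101.4 seconds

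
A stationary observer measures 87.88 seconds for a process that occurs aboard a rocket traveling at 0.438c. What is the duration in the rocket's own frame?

Dilated time Δt = 87.88 seconds
γ = 1/√(1 - 0.438²) = 1.1124
Δt₀ = Δt/γ = 87.88/1.1124 = 79.00 seconds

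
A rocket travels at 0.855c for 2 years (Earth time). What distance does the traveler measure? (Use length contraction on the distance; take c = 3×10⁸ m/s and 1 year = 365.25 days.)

Earth distance: d = v × t = 0.855c × 2 yr = 1.6189×10¹⁶ m
γ = 1.9282
d' = d/γ = 1.6189×10¹⁶/1.9282 = 8.396×10¹⁵ m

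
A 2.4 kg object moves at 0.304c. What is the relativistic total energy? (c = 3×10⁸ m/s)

γ = 1/√(1 - 0.304²) = 1.0497
mc² = 2.4 × (3×10⁸)² = 2.160×10¹⁷ J
E = γmc² = 1.0497 × 2.160×10¹⁷ = 2.267×10¹⁷ J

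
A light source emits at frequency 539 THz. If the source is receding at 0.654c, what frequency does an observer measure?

β = v/c = 0.654
(1-β)/(1+β) = 0.346/1.654 = 0.2092
Doppler factor = √(0.2092) = 0.4574
f_obs = 539 × 0.4574 = 246.5 THz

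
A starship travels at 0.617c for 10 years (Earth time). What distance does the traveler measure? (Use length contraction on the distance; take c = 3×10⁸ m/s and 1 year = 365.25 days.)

Earth distance: d = v × t = 0.617c × 10 yr = 5.8413×10¹⁶ m
γ = 1.2707
d' = d/γ = 5.8413×10¹⁶/1.2707 = 4.597×10¹⁶ m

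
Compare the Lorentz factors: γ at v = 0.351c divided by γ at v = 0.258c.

γ₁ = 1/√(1 - 0.351²) = 1.068
γ₂ = 1/√(1 - 0.258²) = 1.035
γ₁/γ₂ = 1.068/1.035 = 1.032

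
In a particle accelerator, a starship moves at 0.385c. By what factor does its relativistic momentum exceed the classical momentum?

p_rel = γmv, p_class = mv
Ratio = γ = 1/√(1 - 0.385²)
= 1/√(0.851775) = 1.084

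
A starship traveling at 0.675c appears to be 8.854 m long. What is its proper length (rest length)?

Contracted length L = 8.854 m
γ = 1/√(1 - 0.675²) = 1.355
L₀ = γL = 1.355 × 8.854 = 12.00 m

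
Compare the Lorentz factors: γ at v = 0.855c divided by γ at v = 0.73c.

γ₁ = 1/√(1 - 0.855²) = 1.928
γ₂ = 1/√(1 - 0.73²) = 1.463
γ₁/γ₂ = 1.928/1.463 = 1.318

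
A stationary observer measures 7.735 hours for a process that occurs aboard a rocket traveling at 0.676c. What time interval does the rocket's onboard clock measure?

Dilated time Δt = 7.735 hours
γ = 1/√(1 - 0.676²) = 1.357
Δt₀ = Δt/γ = 7.735/1.357 = 5.700 hours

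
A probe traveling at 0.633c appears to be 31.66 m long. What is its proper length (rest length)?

Contracted length L = 31.66 m
γ = 1/√(1 - 0.633²) = 1.292
L₀ = γL = 1.292 × 31.66 = 40.90 m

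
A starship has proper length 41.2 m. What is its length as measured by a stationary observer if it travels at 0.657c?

Proper length L₀ = 41.2 m
γ = 1/√(1 - 0.657²) = 1.3265
L = L₀/γ = 41.2/1.3265 = 31.06 m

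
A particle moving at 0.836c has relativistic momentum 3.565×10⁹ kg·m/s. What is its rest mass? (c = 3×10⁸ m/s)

γ = 1/√(1 - 0.836²) = 1.8224
v = 0.836 × 3×10⁸ = 2.508×10⁸ m/s
m = p/(γv) = 3.565×10⁹/(1.8224 × 2.508×10⁸) = 7.800 kg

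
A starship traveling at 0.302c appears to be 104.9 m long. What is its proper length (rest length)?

Contracted length L = 104.9 m
γ = 1/√(1 - 0.302²) = 1.049
L₀ = γL = 1.049 × 104.9 = 110.0 m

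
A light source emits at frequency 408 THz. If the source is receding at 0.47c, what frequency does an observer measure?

β = v/c = 0.47
(1-β)/(1+β) = 0.53/1.47 = 0.360544
Doppler factor = √(0.360544) = 0.6005
f_obs = 408 × 0.6005 = 245.0 THz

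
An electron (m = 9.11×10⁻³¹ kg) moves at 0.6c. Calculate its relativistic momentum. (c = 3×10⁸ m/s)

γ = 1/√(1 - 0.6²) = 1.250
v = 0.6 × 3×10⁸ = 1.800×10⁸ m/s
p = γmv = 1.250 × 9.11×10⁻³¹ × 1.800×10⁸ = 2.050×10⁻²² kg·m/s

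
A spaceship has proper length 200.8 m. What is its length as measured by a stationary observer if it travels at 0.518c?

Proper length L₀ = 200.8 m
γ = 1/√(1 - 0.518²) = 1.169
L = L₀/γ = 200.8/1.169 = 171.8 m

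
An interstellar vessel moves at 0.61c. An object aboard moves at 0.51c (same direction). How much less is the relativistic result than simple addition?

Classical: u' + v = 0.51 + 0.61 = 1.12c
Relativistic: u = (0.51 + 0.61)/(1 + 0.3111) = 1.12/1.3111 = 0.8542c
Difference: 1.12 - 0.8542 = 0.2658c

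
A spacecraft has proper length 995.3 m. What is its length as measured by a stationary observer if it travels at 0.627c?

Proper length L₀ = 995.3 m
γ = 1/√(1 - 0.627²) = 1.28367
L = L₀/γ = 995.3/1.28367 = 775.4 m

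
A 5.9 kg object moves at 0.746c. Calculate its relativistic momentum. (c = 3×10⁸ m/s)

γ = 1/√(1 - 0.746²) = 1.502
v = 0.746 × 3×10⁸ = 2.238×10⁸ m/s
p = γmv = 1.502 × 5.9 × 2.238×10⁸ = 1.983×10⁹ kg·m/s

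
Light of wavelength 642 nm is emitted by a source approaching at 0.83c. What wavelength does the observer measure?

β = 0.83
Wavelength Doppler factor = √(0.17/1.83) = √(0.09290) = 0.3048
λ_obs = 642 × 0.3048 = 195.7 nm (blueshift)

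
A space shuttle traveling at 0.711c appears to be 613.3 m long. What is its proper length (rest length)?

Contracted length L = 613.3 m
γ = 1/√(1 - 0.711²) = 1.4221
L₀ = γL = 1.4221 × 613.3 = 872.2 m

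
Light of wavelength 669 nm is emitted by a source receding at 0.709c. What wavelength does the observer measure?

β = 0.709
Wavelength Doppler factor = √(1.709/0.291) = √(5.873) = 2.423
λ_obs = 669 × 2.423 = 1621 nm (redshift)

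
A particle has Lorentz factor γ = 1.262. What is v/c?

From γ = 1/√(1 - v²/c²):
1/γ² = 1/1.262² = 0.6279
v²/c² = 1 - 0.6279 = 0.3721
v/c = √(0.3721) = 0.6100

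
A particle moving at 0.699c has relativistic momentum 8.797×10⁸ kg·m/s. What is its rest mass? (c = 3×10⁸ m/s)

γ = 1/√(1 - 0.699²) = 1.3984
v = 0.699 × 3×10⁸ = 2.097×10⁸ m/s
m = p/(γv) = 8.797×10⁸/(1.3984 × 2.097×10⁸) = 3.000 kg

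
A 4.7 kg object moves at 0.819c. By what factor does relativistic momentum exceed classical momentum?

p_rel = γmv, p_class = mv
Ratio = γ = 1/√(1 - 0.819²) = 1.743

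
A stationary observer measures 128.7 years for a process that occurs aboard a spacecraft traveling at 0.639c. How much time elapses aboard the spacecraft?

Dilated time Δt = 128.7 years
γ = 1/√(1 - 0.639²) = 1.300
Δt₀ = Δt/γ = 128.7/1.300 = 99.00 years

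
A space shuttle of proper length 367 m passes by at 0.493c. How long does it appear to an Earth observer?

Proper length L₀ = 367 m
γ = 1/√(1 - 0.493²) = 1.1494
L = L₀/γ = 367/1.1494 = 319.3 m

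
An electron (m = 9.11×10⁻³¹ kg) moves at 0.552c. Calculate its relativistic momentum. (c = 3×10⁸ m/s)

γ = 1/√(1 - 0.552²) = 1.199
v = 0.552 × 3×10⁸ = 1.656×10⁸ m/s
p = γmv = 1.199 × 9.11×10⁻³¹ × 1.656×10⁸ = 1.809×10⁻²² kg·m/s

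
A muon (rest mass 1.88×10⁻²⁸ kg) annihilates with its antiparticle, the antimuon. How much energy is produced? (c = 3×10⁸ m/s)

Both particles have the same rest mass, so total mass = 2m
E = 2m·c² = 2 × 1.88×10⁻²⁸ × (3×10⁸)²
= 2 × 1.88×10⁻²⁸ × 9×10¹⁶
= 3.384×10⁻¹¹ J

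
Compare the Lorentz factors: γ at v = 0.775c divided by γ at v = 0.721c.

γ₁ = 1/√(1 - 0.775²) = 1.582
γ₂ = 1/√(1 - 0.721²) = 1.443
γ₁/γ₂ = 1.582/1.443 = 1.096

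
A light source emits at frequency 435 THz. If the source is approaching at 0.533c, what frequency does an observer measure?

β = v/c = 0.533
(1+β)/(1-β) = 1.533/0.467 = 3.2827
Doppler factor = √(3.2827) = 1.8118
f_obs = 435 × 1.8118 = 788.1 THz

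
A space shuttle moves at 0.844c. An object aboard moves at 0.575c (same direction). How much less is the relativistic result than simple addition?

Classical: u' + v = 0.575 + 0.844 = 1.419c
Relativistic: u = (0.575 + 0.844)/(1 + 0.4853) = 1.419/1.4853 = 0.9554c
Difference: 1.419 - 0.9554 = 0.4636c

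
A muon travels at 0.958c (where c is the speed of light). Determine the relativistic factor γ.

v/c = 0.958, so (v/c)² = 0.917764
1 - (v/c)² = 0.082236
γ = 1/√(0.082236) = 3.487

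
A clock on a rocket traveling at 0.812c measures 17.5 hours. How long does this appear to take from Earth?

Proper time Δt₀ = 17.5 hours
γ = 1/√(1 - 0.812²) = 1.713
Δt = γΔt₀ = 1.713 × 17.5 = 29.98 hours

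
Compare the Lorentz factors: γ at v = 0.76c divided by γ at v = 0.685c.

γ₁ = 1/√(1 - 0.76²) = 1.539
γ₂ = 1/√(1 - 0.685²) = 1.373
γ₁/γ₂ = 1.539/1.373 = 1.121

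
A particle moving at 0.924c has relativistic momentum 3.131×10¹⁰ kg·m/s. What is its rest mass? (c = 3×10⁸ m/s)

γ = 1/√(1 - 0.924²) = 2.615
v = 0.924 × 3×10⁸ = 2.772×10⁸ m/s
m = p/(γv) = 3.131×10¹⁰/(2.615 × 2.772×10⁸) = 43.19 kg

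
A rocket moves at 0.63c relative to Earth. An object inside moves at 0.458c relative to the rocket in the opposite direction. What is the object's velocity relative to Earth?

Object's velocity in rocket frame is u' = -0.458c
u = (u' + v)/(1 + u'v/c²) = (v - 0.458)/(1 - 0.458·v/c²)
Numerator: 0.63 - 0.458 = 0.172
Denominator: 1 - 0.28854 = 0.71146
u = 0.172/0.71146 = 0.2418c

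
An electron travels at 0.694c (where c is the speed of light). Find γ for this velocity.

v/c = 0.694, so (v/c)² = 0.481636
1 - (v/c)² = 0.518364
γ = 1/√(0.518364) = 1.389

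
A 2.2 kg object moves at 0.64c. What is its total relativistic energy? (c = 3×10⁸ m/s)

γ = 1/√(1 - 0.64²) = 1.3014
mc² = 2.2 × (3×10⁸)² = 1.980×10¹⁷ J
E = γmc² = 1.3014 × 1.980×10¹⁷ = 2.577×10¹⁷ J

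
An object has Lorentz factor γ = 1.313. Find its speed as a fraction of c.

From γ = 1/√(1 - v²/c²):
1/γ² = 1/1.313² = 0.5801
v²/c² = 1 - 0.5801 = 0.4199
v/c = √(0.4199) = 0.6480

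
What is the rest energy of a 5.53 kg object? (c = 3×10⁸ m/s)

c² = (3×10⁸)² = 9.000×10¹⁶ m²/s²
E₀ = mc² = 5.53 × 9.000×10¹⁶ = 4.977×10¹⁷ J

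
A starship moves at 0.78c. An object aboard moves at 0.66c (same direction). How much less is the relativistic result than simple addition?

Classical: u' + v = 0.66 + 0.78 = 1.44c
Relativistic: u = (0.66 + 0.78)/(1 + 0.5148) = 1.44/1.5148 = 0.9506c
Difference: 1.44 - 0.9506 = 0.4894c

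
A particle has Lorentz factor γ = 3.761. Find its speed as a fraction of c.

From γ = 1/√(1 - v²/c²):
1/γ² = 1/3.761² = 0.07070
v²/c² = 1 - 0.07070 = 0.9293
v/c = √(0.9293) = 0.9640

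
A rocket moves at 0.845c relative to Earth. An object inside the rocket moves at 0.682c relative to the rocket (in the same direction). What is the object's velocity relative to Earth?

u = (u' + v)/(1 + u'v/c²)
Numerator: 0.682 + 0.845 = 1.527
Denominator: 1 + 0.57629 = 1.57629
u = 1.527/1.57629 = 0.9687c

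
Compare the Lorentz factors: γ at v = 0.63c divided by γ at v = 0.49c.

γ₁ = 1/√(1 - 0.63²) = 1.2877
γ₂ = 1/√(1 - 0.49²) = 1.1472
γ₁/γ₂ = 1.2877/1.1472 = 1.122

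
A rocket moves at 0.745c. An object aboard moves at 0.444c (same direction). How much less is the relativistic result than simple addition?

Classical: u' + v = 0.444 + 0.745 = 1.189c
Relativistic: u = (0.444 + 0.745)/(1 + 0.33078) = 1.189/1.33078 = 0.8935c
Difference: 1.189 - 0.8935 = 0.2955c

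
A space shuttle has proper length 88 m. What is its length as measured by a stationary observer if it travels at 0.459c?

Proper length L₀ = 88 m
γ = 1/√(1 - 0.459²) = 1.1256
L = L₀/γ = 88/1.1256 = 78.18 m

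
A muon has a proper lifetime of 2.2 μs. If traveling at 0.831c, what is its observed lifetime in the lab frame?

Proper lifetime τ₀ = 2.2 μs
γ = 1/√(1 - 0.831²) = 1.7977
τ = γτ₀ = 1.7977 × 2.2 μs = 3.955 μs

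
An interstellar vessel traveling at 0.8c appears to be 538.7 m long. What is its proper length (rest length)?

Contracted length L = 538.7 m
γ = 1/√(1 - 0.8²) = 1.66667
L₀ = γL = 1.66667 × 538.7 = 897.8 m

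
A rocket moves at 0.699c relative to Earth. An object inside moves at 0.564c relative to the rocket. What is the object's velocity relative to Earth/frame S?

u = (u' + v)/(1 + u'v/c²)
Numerator: 0.564 + 0.699 = 1.263
Denominator: 1 + 0.394236 = 1.394236
u = 1.263/1.394236 = 0.9059c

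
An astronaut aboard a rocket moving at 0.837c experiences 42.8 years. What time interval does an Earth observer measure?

Proper time Δt₀ = 42.8 years
γ = 1/√(1 - 0.837²) = 1.8275
Δt = γΔt₀ = 1.8275 × 42.8 = 78.22 years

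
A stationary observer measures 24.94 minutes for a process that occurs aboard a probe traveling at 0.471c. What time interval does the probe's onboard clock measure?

Dilated time Δt = 24.94 minutes
γ = 1/√(1 - 0.471²) = 1.1336
Δt₀ = Δt/γ = 24.94/1.1336 = 22.00 minutes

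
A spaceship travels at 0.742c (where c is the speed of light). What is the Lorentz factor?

v/c = 0.742, so (v/c)² = 0.550564
1 - (v/c)² = 0.449436
γ = 1/√(0.449436) = 1.492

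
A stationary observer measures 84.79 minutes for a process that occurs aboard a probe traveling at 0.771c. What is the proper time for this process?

Dilated time Δt = 84.79 minutes
γ = 1/√(1 - 0.771²) = 1.5703
Δt₀ = Δt/γ = 84.79/1.5703 = 54.00 minutes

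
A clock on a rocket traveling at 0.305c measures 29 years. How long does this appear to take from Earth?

Proper time Δt₀ = 29 years
γ = 1/√(1 - 0.305²) = 1.050
Δt = γΔt₀ = 1.050 × 29 = 30.45 years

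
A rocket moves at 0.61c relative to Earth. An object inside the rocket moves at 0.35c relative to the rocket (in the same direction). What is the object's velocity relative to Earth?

u = (u' + v)/(1 + u'v/c²)
Numerator: 0.35 + 0.61 = 0.96
Denominator: 1 + 0.2135 = 1.2135
u = 0.96/1.2135 = 0.7911c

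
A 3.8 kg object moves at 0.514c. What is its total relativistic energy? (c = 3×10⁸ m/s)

γ = 1/√(1 - 0.514²) = 1.1658
mc² = 3.8 × (3×10⁸)² = 3.420×10¹⁷ J
E = γmc² = 1.1658 × 3.420×10¹⁷ = 3.987×10¹⁷ J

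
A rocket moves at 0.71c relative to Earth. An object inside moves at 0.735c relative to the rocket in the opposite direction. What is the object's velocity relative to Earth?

Object's velocity in rocket frame is u' = -0.735c
u = (u' + v)/(1 + u'v/c²) = (v - 0.735)/(1 - 0.735·v/c²)
Numerator: 0.71 - 0.735 = -0.025
Denominator: 1 - 0.52185 = 0.47815
u = -0.025/0.47815 = -0.05228c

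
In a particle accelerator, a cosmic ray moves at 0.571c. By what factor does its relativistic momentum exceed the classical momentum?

p_rel = γmv, p_class = mv
Ratio = γ = 1/√(1 - 0.571²)
= 1/√(0.673959) = 1.218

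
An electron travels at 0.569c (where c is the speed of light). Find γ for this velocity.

v/c = 0.569, so (v/c)² = 0.323761
1 - (v/c)² = 0.676239
γ = 1/√(0.676239) = 1.216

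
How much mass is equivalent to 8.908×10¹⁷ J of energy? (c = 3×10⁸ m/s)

From E = mc², we get m = E/c²
c² = (3×10⁸)² = 9×10¹⁶ m²/s²
m = 8.908×10¹⁷ / 9×10¹⁶ = 9.898 kg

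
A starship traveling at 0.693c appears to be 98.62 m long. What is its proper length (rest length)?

Contracted length L = 98.62 m
γ = 1/√(1 - 0.693²) = 1.387
L₀ = γL = 1.387 × 98.62 = 136.8 m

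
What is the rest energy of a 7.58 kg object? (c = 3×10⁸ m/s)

c² = (3×10⁸)² = 9.000×10¹⁶ m²/s²
E₀ = mc² = 7.58 × 9.000×10¹⁶ = 6.822×10¹⁷ J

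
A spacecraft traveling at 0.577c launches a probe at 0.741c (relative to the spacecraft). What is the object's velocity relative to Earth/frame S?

u = (u' + v)/(1 + u'v/c²)
Numerator: 0.741 + 0.577 = 1.318
Denominator: 1 + 0.427557 = 1.427557
u = 1.318/1.427557 = 0.9233c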